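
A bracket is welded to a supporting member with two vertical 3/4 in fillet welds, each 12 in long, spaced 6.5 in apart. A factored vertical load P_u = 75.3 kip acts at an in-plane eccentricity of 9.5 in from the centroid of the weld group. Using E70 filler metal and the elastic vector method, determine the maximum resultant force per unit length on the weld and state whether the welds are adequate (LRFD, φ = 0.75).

E70XX → F_EXX = 70 ksi.
Total weld length L_w = 24 in. Treat welds as unit-width lines.
Polar moment about centroid: J = 2[d³/12 + d(b/2)²] = 2[12³/12 + 12×3.25²] = 541.5 in³.
Direct shear f_v = P/L_w = 75.3 / 24 = 3.137 kip/in (vertical).
Torsion M = P·e = 75.3 × 9.5 = 715.35 kip·in.
Critical point at (x, y) = (3.25, 6) from centroid. f_tx = M·y/J = 7.926 kip/in; f_ty = M·x/J = 4.293 kip/in.
Resultant f_max = √[f_tx² + (f_v + f_ty)²] = √[7.926² + (3.137 + 4.293)²] = 10.86 kip/in.
Capacity per unit length: φr_n = 0.75 × 0.6 × 70 × (0.707 × 0.75) = 16.7 kip/in.
10.86 ≤ 16.7 → adequate.

f_max ≈ 10.9 kip/in; adequate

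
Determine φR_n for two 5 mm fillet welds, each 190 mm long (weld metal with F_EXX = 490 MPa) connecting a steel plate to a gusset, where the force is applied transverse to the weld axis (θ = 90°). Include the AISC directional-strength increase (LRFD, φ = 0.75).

φR_n ≈ 444 kN

t_e = 0.707 × 5 = 3.535 mm; A_we = 3.535 × 380 = 1343 mm².
Directional factor: 1.0 + 0.5 sin^1.5(90°) = 1.5.
F_nw = 0.6 × 490 × 1.5 = 441 MPa.
φR_n = 0.75 × 441 × 1343 × 10⁻³ = 444.3 kN.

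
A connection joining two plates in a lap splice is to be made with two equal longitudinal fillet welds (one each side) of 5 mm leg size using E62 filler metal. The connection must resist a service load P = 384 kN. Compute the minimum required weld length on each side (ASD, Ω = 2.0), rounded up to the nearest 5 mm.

L = 295 mm on each side

E62XX → F_EXX = 620 MPa.
Throat t_e = 0.707 × 5 = 3.535 mm.
r_n/Ω = (0.6 × 620 × 3.535) / 2.0 = 657.5 N/mm = 0.6575 kN/mm.
L_req = P / (r_n/Ω) = 384 / 0.6575 = 584 mm total.
Per side: 584 / 2 = 292 mm.
Round up → use L = 295 mm on each side.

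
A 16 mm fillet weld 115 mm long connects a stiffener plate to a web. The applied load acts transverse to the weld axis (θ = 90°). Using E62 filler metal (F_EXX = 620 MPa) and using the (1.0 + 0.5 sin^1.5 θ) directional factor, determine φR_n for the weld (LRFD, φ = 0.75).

φR_n ≈ 544 kN

t_e = 0.707 × 16 = 11.31 mm; A_we = 11.31 × 115 = 1301 mm².
Directional factor: 1.0 + 0.5 sin^1.5(90°) = 1.5.
F_nw = 0.6 × 620 × 1.5 = 558 MPa.
φR_n = 0.75 × 558 × 1301 × 10⁻³ = 544.4 kN.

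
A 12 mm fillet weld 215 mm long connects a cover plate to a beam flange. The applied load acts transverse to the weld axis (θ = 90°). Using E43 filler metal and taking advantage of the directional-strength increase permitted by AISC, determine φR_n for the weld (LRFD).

E43XX → F_EXX = 430 MPa.
t_e = 0.707 × 12 = 8.484 mm; A_we = 8.484 × 215 = 1824 mm².
Directional factor: 1.0 + 0.5 sin^1.5(90°) = 1.5.
F_nw = 0.6 × 430 × 1.5 = 387 MPa.
φR_n = 0.75 × 387 × 1824 × 10⁻³ = 529.4 kN.

φR_n ≈ 529 kN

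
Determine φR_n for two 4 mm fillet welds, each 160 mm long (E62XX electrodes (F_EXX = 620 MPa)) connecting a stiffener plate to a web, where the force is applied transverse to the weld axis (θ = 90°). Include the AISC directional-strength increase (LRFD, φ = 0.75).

φR_n ≈ 379 kN

t_e = 0.707 × 4 = 2.828 mm; A_we = 2.828 × 320 = 905 mm².
Directional factor: 1.0 + 0.5 sin^1.5(90°) = 1.5.
F_nw = 0.6 × 620 × 1.5 = 558 MPa.
φR_n = 0.75 × 558 × 905 × 10⁻³ = 378.7 kN.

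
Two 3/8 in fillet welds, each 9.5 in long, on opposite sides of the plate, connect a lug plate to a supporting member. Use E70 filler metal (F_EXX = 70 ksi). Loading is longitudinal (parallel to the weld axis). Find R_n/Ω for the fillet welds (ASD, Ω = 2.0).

R_n/Ω ≈ 106 kip

Effective throat t_e = 0.707 × 0.375 = 0.2651 in.
Total length L = 19 in; A_we = 0.2651 × 19 = 5.037 in².
F_nw = 0.6 F_EXX = 0.6 × 70 = 42 ksi.
R_n = 42 × 5.037 = 211.6 kip; R_n/Ω = 211.6/2.0 = 105.8 kip.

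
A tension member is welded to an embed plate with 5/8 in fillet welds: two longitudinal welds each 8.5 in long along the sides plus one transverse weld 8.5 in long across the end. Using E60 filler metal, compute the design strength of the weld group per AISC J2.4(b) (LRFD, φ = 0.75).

E60XX → F_EXX = 60 ksi.
t_e = 0.707 × 0.625 = 0.4419 in.
R_nwl = 0.6 × 60 × 0.4419 × 17 = 270.4 kips (longitudinal, 2 welds).
R_nwt = 0.6 × 60 × 0.4419 × 8.5 = 135.2 kips (transverse, base value).
(i) R_nwl + R_nwt = 405.6 kips; (ii) 0.85 R_nwl + 1.5 R_nwt = 432.7 kips.
R_n = max = 432.7 kips [governs: (ii)]; φR_n = 324.5 kips.

φR_n ≈ 325 kips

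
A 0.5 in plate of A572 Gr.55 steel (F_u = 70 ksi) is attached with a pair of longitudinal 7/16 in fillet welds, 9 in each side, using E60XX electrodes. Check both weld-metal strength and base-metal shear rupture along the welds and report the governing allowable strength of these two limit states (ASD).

R_n/Ω ≈ 100 kip (weld metal governs)

E60XX → F_EXX = 60 ksi.
t_e = 0.707 × 0.4375 = 0.3093 in; L = 18 in.
Weld metal: R_n/Ω = (1/2.0) × 0.6 × 60 × 0.3093 × 18 = 100.2 kip.
Base metal (shear rupture): R_n/Ω = (1/2.0) × 0.6 × 70 × 0.5 × 18 = 189 kip.
Governing: weld metal.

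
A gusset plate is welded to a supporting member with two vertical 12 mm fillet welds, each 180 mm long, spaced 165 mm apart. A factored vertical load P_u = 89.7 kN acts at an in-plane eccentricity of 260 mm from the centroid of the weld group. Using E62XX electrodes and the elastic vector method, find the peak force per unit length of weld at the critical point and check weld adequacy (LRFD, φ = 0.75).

E62XX → F_EXX = 620 MPa.
Total weld length L_w = 360 mm. Treat welds as unit-width lines.
Polar moment about centroid: J = 2[d³/12 + d(b/2)²] = 2[180³/12 + 180×82.5²] = 3422000 mm³.
Direct shear f_v = P/L_w = 89.7×10³ / 360 = 249.2 N/mm (vertical).
Torsion M = P·e = 89.7×10³ × 260 = 23322000 N·mm.
Critical point at (x, y) = (82.5, 90) from centroid. f_tx = M·y/J = 613.3 N/mm; f_ty = M·x/J = 562.2 N/mm.
Resultant f_max = √[f_tx² + (f_v + f_ty)²] = √[613.3² + (249.2 + 562.2)²] = 1017 N/mm.
Capacity per unit length: φr_n = 0.75 × 0.6 × 620 × (0.707 × 12) = 2367 N/mm.
1017 ≤ 2367 → adequate.

f_max ≈ 1020 N/mm; adequate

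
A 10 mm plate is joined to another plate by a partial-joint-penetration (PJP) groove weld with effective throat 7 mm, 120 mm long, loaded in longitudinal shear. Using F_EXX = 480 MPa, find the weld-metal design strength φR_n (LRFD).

φR_n ≈ 181 kN

Effective throat (given) t_e = 7 mm.
A_we = 7 × 120 = 840 mm².
F_nw = 0.6 F_EXX = 288 MPa.
φR_n = 0.75 × 288 × 840 × 10⁻³ = 181.4 kN.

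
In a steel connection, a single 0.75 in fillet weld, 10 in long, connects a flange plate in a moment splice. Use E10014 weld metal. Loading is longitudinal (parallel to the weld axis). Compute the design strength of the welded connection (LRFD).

E100XX → F_EXX = 100 ksi.
Effective throat t_e = 0.707 × 0.75 = 0.5302 in.
Total length L = 10 in; A_we = 0.5302 × 10 = 5.303 in².
F_nw = 0.6 F_EXX = 0.6 × 100 = 60 ksi.
φR_n = 0.75 × 60 × 5.303 = 238.6 kip.

φR_n ≈ 239 kip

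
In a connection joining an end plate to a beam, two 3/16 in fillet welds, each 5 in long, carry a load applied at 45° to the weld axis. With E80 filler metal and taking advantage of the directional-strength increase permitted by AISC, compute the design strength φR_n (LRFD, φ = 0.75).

φR_n ≈ 61.9 kips

E80XX → F_EXX = 80 ksi.
t_e = 0.707 × 0.1875 = 0.1326 in; A_we = 0.1326 × 10 = 1.326 in².
Directional factor: 1.0 + 0.5 sin^1.5(45°) = 1.297.
F_nw = 0.6 × 80 × 1.297 = 62.27 ksi.
φR_n = 0.75 × 62.27 × 1.326 = 61.91 kips.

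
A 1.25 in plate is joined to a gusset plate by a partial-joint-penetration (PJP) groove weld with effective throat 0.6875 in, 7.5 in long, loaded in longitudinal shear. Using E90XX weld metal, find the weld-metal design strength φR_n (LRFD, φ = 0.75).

φR_n ≈ 209 kip

E90XX → F_EXX = 90 ksi.
Effective throat (given) t_e = 0.6875 in.
A_we = 0.6875 × 7.5 = 5.156 in².
F_nw = 0.6 F_EXX = 54 ksi.
φR_n = 0.75 × 54 × 5.156 = 208.8 kip.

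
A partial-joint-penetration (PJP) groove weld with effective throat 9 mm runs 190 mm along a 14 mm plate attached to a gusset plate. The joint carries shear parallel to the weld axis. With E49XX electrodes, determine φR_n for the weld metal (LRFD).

E49XX → F_EXX = 490 MPa.
Effective throat (given) t_e = 9 mm.
A_we = 9 × 190 = 1710 mm².
F_nw = 0.6 F_EXX = 294 MPa.
φR_n = 0.75 × 294 × 1710 × 10⁻³ = 377.1 kN.

φR_n ≈ 377 kN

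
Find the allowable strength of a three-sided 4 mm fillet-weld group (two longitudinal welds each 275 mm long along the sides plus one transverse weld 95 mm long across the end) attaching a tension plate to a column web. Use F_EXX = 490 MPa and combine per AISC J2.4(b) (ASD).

R_n/Ω ≈ 268 kN

t_e = 0.707 × 4 = 2.828 mm.
R_nwl = 0.6 × 490 × 2.828 × 550 × 10⁻³ = 457.3 kN (longitudinal, 2 welds).
R_nwt = 0.6 × 490 × 2.828 × 95 × 10⁻³ = 78.99 kN (transverse, base value).
(i) R_nwl + R_nwt = 536.3 kN; (ii) 0.85 R_nwl + 1.5 R_nwt = 507.2 kN.
R_n = max = 536.3 kN [governs: (i)]; R_n/Ω = 268.1 kN.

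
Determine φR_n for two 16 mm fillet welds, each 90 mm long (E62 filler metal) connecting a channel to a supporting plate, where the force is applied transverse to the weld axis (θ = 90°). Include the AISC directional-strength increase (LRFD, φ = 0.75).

φR_n ≈ 852 kN

E62XX → F_EXX = 620 MPa.
t_e = 0.707 × 16 = 11.31 mm; A_we = 11.31 × 180 = 2036 mm².
Directional factor: 1.0 + 0.5 sin^1.5(90°) = 1.5.
F_nw = 0.6 × 620 × 1.5 = 558 MPa.
φR_n = 0.75 × 558 × 2036 × 10⁻³ = 852.1 kN.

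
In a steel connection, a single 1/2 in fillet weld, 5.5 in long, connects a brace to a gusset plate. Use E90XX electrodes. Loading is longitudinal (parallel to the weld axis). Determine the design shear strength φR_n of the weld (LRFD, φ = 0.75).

φR_n ≈ 78.7 kips

E90XX → F_EXX = 90 ksi.
Effective throat t_e = 0.707 × 0.5 = 0.3535 in.
Total length L = 5.5 in; A_we = 0.3535 × 5.5 = 1.944 in².
F_nw = 0.6 F_EXX = 0.6 × 90 = 54 ksi.
φR_n = 0.75 × 54 × 1.944 = 78.74 kips.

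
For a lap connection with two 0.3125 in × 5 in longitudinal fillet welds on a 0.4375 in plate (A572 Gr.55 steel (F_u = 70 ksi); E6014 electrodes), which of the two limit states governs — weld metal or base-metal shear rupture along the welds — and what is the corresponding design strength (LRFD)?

E60XX → F_EXX = 60 ksi.
t_e = 0.707 × 0.3125 = 0.2209 in; L = 10 in.
Weld metal: φR_n = 0.75 × 0.6 × 60 × 0.2209 × 10 = 59.65 kips.
Base metal (shear rupture): φR_n = 0.75 × 0.6 × 70 × 0.4375 × 10 = 137.8 kips.
Governing: weld metal.

φR_n ≈ 59.7 kips (weld metal governs)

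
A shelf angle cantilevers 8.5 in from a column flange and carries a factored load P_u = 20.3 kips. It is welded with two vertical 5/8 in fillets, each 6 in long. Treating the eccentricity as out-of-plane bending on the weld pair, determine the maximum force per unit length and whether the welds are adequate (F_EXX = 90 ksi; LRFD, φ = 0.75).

L_w = 2 × 6 = 12 in; section modulus (unit throat) S = 2 × L²/6 = 12 in².
Direct shear f_v = P/L_w = 20.3/12 = 1.692 kip/in.
Moment M = P × e = 20.3 × 8.5 = 172.55 kip·in; bending f_b = M/S = 14.38 kip/in.
f_max = √(f_v² + f_b²) = √(1.692² + 14.38²) = 14.48 kip/in.
φr_n = 0.75 × 0.6 × 90 × (0.707 × 0.625) = 17.9 kip/in → adequate.

f_max ≈ 14.5 kip/in; adequate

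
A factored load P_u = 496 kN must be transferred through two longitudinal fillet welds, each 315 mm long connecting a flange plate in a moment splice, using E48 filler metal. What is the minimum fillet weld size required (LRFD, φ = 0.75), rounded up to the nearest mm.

E48XX → F_EXX = 480 MPa.
Total weld length L = 630 mm.
Required throat t_e = P_u / (φ × 0.6 F_EXX × L) = 496 / (0.75 × 0.6 × 480 × 630 × 10⁻³) = 3.645 mm.
Required leg w = t_e / 0.707 = 5.155 mm → use 6 mm.

w = 6 mm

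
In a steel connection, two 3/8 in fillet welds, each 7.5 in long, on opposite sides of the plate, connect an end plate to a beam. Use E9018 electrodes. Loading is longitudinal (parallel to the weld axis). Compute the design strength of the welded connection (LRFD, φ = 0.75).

E90XX → F_EXX = 90 ksi.
Effective throat t_e = 0.707 × 0.375 = 0.2651 in.
Total length L = 15 in; A_we = 0.2651 × 15 = 3.977 in².
F_nw = 0.6 F_EXX = 0.6 × 90 = 54 ksi.
φR_n = 0.75 × 54 × 3.977 = 161.1 kip.

φR_n ≈ 161 kip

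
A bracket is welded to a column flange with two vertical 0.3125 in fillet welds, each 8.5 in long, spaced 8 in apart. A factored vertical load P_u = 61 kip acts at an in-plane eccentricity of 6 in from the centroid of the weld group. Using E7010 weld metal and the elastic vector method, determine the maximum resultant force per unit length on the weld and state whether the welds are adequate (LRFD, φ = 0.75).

E70XX → F_EXX = 70 ksi.
Total weld length L_w = 17 in. Treat welds as unit-width lines.
Polar moment about centroid: J = 2[d³/12 + d(b/2)²] = 2[8.5³/12 + 8.5×4²] = 374.4 in³.
Direct shear f_v = P/L_w = 61 / 17 = 3.588 kip/in (vertical).
Torsion M = P·e = 61 × 6 = 366 kip·in.
Critical point at (x, y) = (4, 4.25) from centroid. f_tx = M·y/J = 4.155 kip/in; f_ty = M·x/J = 3.911 kip/in.
Resultant f_max = √[f_tx² + (f_v + f_ty)²] = √[4.155² + (3.588 + 3.911)²] = 8.573 kip/in.
Capacity per unit length: φr_n = 0.75 × 0.6 × 70 × (0.707 × 0.3125) = 6.96 kip/in.
8.573 > 6.96 → NOT adequate.

f_max ≈ 8.57 kip/in; NOT adequate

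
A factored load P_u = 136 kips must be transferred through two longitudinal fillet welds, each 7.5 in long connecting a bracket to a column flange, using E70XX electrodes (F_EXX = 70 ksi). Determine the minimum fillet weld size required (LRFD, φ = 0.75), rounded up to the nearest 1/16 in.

Total weld length L = 15 in.
Required throat t_e = P_u / (φ × 0.6 F_EXX × L) = 136 / (0.75 × 0.6 × 70 × 15) = 0.2878 in.
Required leg w = t_e / 0.707 = 0.4071 in → use 7/16 in.

w = 7/16 in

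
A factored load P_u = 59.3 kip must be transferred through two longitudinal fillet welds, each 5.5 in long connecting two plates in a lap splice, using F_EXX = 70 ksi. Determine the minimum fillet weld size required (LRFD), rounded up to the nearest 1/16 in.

w = 1/4 in

Total weld length L = 11 in.
Required throat t_e = P_u / (φ × 0.6 F_EXX × L) = 59.3 / (0.75 × 0.6 × 70 × 11) = 0.1711 in.
Required leg w = t_e / 0.707 = 0.2421 in → use 1/4 in.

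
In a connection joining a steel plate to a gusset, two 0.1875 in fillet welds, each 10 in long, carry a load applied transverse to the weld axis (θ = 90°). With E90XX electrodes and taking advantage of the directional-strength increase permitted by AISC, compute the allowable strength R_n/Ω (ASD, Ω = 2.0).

E90XX → F_EXX = 90 ksi.
t_e = 0.707 × 0.1875 = 0.1326 in; A_we = 0.1326 × 20 = 2.651 in².
Directional factor: 1.0 + 0.5 sin^1.5(90°) = 1.5.
F_nw = 0.6 × 90 × 1.5 = 81 ksi.
R_n/Ω = (81 × 2.651) / 2.0 = 107.4 kip.

R_n/Ω ≈ 107 kip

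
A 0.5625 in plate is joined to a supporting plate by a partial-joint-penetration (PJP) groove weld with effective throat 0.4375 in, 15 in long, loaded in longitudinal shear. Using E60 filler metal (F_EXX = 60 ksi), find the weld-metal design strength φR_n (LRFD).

φR_n ≈ 177 kips

Effective throat (given) t_e = 0.4375 in.
A_we = 0.4375 × 15 = 6.562 in².
F_nw = 0.6 F_EXX = 36 ksi.
φR_n = 0.75 × 36 × 6.562 = 177.2 kips.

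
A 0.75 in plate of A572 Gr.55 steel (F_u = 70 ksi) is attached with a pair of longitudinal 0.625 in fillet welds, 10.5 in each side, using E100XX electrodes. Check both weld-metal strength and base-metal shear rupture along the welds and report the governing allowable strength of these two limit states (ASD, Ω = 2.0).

R_n/Ω ≈ 278 kips (weld metal governs)

E100XX → F_EXX = 100 ksi.
t_e = 0.707 × 0.625 = 0.4419 in; L = 21 in.
Weld metal: R_n/Ω = (1/2.0) × 0.6 × 100 × 0.4419 × 21 = 278.4 kips.
Base metal (shear rupture): R_n/Ω = (1/2.0) × 0.6 × 70 × 0.75 × 21 = 330.8 kips.
Governing: weld metal.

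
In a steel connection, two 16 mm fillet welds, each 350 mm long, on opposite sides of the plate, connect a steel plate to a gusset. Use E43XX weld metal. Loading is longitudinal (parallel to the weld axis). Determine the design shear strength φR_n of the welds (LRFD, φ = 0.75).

φR_n ≈ 1530 kN

E43XX → F_EXX = 430 MPa.
Effective throat t_e = 0.707 × 16 = 11.31 mm.
Total length L = 700 mm; A_we = 11.31 × 700 = 7918 mm².
F_nw = 0.6 F_EXX = 0.6 × 430 = 258 MPa.
φR_n = 0.75 × 258 × 7918 × 10⁻³ = 1532 kN.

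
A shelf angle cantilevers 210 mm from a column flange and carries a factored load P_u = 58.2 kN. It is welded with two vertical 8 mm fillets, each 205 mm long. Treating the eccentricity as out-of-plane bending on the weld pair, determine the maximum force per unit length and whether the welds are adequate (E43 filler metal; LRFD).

E43XX → F_EXX = 430 MPa.
L_w = 2 × 205 = 410 mm; section modulus (unit throat) S = 2 × L²/6 = 14010 mm².
Direct shear f_v = P/L_w = 58.2×10³/410 = 142 N/mm.
Moment M = P × e = 58.2×10³ × 210 = 12222000 N·mm; bending f_b = M/S = 872.5 N/mm.
f_max = √(f_v² + f_b²) = √(142² + 872.5²) = 884 N/mm.
φr_n = 0.75 × 0.6 × 430 × (0.707 × 8) = 1094 N/mm → adequate.

f_max ≈ 884 N/mm; adequate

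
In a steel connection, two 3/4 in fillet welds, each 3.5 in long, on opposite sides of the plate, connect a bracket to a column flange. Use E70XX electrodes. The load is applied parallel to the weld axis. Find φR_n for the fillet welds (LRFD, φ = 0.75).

φR_n ≈ 117 kips

E70XX → F_EXX = 70 ksi.
Effective throat t_e = 0.707 × 0.75 = 0.5302 in.
Total length L = 7 in; A_we = 0.5302 × 7 = 3.712 in².
F_nw = 0.6 F_EXX = 0.6 × 70 = 42 ksi.
φR_n = 0.75 × 42 × 3.712 = 116.9 kips.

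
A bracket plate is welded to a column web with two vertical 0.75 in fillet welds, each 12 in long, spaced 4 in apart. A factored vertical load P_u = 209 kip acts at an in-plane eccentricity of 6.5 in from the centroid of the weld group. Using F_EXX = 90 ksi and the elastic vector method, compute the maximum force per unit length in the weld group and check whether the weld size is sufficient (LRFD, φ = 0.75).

Total weld length L_w = 24 in. Treat welds as unit-width lines.
Polar moment about centroid: J = 2[d³/12 + d(b/2)²] = 2[12³/12 + 12×2²] = 384 in³.
Direct shear f_v = P/L_w = 209 / 24 = 8.708 kip/in (vertical).
Torsion M = P·e = 209 × 6.5 = 1358.5 kip·in.
Critical point at (x, y) = (2, 6) from centroid. f_tx = M·y/J = 21.23 kip/in; f_ty = M·x/J = 7.076 kip/in.
Resultant f_max = √[f_tx² + (f_v + f_ty)²] = √[21.23² + (8.708 + 7.076)²] = 26.45 kip/in.
Capacity per unit length: φr_n = 0.75 × 0.6 × 90 × (0.707 × 0.75) = 21.48 kip/in.
26.45 > 21.48 → NOT adequate.

f_max ≈ 26.5 kip/in; NOT adequate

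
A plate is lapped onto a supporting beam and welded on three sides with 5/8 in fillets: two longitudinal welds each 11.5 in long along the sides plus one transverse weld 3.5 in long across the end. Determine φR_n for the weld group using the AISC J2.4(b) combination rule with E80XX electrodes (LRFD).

φR_n ≈ 422 kips

E80XX → F_EXX = 80 ksi.
t_e = 0.707 × 0.625 = 0.4419 in.
R_nwl = 0.6 × 80 × 0.4419 × 23 = 487.8 kips (longitudinal, 2 welds).
R_nwt = 0.6 × 80 × 0.4419 × 3.5 = 74.23 kips (transverse, base value).
(i) R_nwl + R_nwt = 562.1 kips; (ii) 0.85 R_nwl + 1.5 R_nwt = 526 kips.
R_n = max = 562.1 kips [governs: (i)]; φR_n = 421.5 kips.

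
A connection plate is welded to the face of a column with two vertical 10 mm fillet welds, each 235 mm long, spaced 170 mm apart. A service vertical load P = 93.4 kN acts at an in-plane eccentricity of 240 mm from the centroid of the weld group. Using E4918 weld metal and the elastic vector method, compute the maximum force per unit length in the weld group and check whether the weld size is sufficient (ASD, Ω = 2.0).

f_max ≈ 720 N/mm; adequate

E49XX → F_EXX = 490 MPa.
Total weld length L_w = 470 mm. Treat welds as unit-width lines.
Polar moment about centroid: J = 2[d³/12 + d(b/2)²] = 2[235³/12 + 235×85²] = 5559000 mm³.
Direct shear f_v = P/L_w = 93.4×10³ / 470 = 198.7 N/mm (vertical).
Torsion M = P·e = 93.4×10³ × 240 = 22416000 N·mm.
Critical point at (x, y) = (85, 117.5) from centroid. f_tx = M·y/J = 473.8 N/mm; f_ty = M·x/J = 342.8 N/mm.
Resultant f_max = √[f_tx² + (f_v + f_ty)²] = √[473.8² + (198.7 + 342.8)²] = 719.5 N/mm.
Capacity per unit length: r_n/Ω = (1/2.0) × 0.6 × 490 × (0.707 × 10) = 1039 N/mm.
719.5 ≤ 1039 → adequate.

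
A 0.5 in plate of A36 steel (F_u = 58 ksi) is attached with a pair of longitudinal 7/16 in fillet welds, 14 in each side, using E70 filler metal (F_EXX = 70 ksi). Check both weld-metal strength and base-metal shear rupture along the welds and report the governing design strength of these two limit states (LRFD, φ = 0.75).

φR_n ≈ 273 kip (weld metal governs)

t_e = 0.707 × 0.4375 = 0.3093 in; L = 28 in.
Weld metal: φR_n = 0.75 × 0.6 × 70 × 0.3093 × 28 = 272.8 kip.
Base metal (shear rupture): φR_n = 0.75 × 0.6 × 58 × 0.5 × 28 = 365.4 kip.
Governing: weld metal.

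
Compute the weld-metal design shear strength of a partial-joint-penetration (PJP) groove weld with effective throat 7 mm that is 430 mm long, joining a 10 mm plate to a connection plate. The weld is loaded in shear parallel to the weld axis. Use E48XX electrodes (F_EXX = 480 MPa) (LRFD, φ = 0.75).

φR_n ≈ 650 kN

Effective throat (given) t_e = 7 mm.
A_we = 7 × 430 = 3010 mm².
F_nw = 0.6 F_EXX = 288 MPa.
φR_n = 0.75 × 288 × 3010 × 10⁻³ = 650.2 kN.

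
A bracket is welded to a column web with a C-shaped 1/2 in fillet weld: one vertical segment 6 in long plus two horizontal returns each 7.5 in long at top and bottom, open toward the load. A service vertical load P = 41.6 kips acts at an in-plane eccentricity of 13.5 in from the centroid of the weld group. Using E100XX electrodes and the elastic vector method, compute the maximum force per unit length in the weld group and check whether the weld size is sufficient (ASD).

E100XX → F_EXX = 100 ksi.
Total weld length L_w = 21 in. Treat welds as unit-width lines.
Centroid: x̄ = 2×7.5×3.75 / 21 = 2.679 in from the vertical weld.
Polar moment about centroid: J = I_x + I_y = [6³/12 + 2×7.5×3²] + [6×2.679² + 2(7.5³/12 + 7.5×1.071²)] = 283.6 in³.
Direct shear f_v = P/L_w = 41.6 / 21 = 1.981 kip/in (vertical).
Torsion M = P·e = 41.6 × 13.5 = 561.6 kip·in.
Critical point at (x, y) = (4.821, 3) from centroid. f_tx = M·y/J = 5.941 kip/in; f_ty = M·x/J = 9.548 kip/in.
Resultant f_max = √[f_tx² + (f_v + f_ty)²] = √[5.941² + (1.981 + 9.548)²] = 12.97 kip/in.
Capacity per unit length: r_n/Ω = (1/2.0) × 0.6 × 100 × (0.707 × 0.5) = 10.6 kip/in.
12.97 > 10.6 → NOT adequate.

f_max ≈ 13 kip/in; NOT adequate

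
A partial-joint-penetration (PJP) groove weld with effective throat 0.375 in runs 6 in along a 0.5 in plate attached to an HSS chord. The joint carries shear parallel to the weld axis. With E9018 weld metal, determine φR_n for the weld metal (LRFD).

E90XX → F_EXX = 90 ksi.
Effective throat (given) t_e = 0.375 in.
A_we = 0.375 × 6 = 2.25 in².
F_nw = 0.6 F_EXX = 54 ksi.
φR_n = 0.75 × 54 × 2.25 = 91.12 kips.

φR_n ≈ 91.1 kips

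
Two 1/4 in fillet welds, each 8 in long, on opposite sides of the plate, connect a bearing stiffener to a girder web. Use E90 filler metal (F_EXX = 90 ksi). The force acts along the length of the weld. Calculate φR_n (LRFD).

Effective throat t_e = 0.707 × 0.25 = 0.1767 in.
Total length L = 16 in; A_we = 0.1767 × 16 = 2.828 in².
F_nw = 0.6 F_EXX = 0.6 × 90 = 54 ksi.
φR_n = 0.75 × 54 × 2.828 = 114.5 kip.

φR_n ≈ 115 kip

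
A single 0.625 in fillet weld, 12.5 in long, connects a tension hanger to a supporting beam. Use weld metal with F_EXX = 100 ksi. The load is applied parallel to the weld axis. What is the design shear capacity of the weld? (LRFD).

φR_n ≈ 249 kip

Effective throat t_e = 0.707 × 0.625 = 0.4419 in.
Total length L = 12.5 in; A_we = 0.4419 × 12.5 = 5.523 in².
F_nw = 0.6 F_EXX = 0.6 × 100 = 60 ksi.
φR_n = 0.75 × 60 × 5.523 = 248.6 kip.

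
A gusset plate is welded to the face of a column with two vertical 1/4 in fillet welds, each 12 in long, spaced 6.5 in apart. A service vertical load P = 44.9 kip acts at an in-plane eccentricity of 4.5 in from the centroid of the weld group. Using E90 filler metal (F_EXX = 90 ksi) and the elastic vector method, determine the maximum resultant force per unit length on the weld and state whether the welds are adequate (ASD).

f_max ≈ 3.81 kip/in; adequate

Total weld length L_w = 24 in. Treat welds as unit-width lines.
Polar moment about centroid: J = 2[d³/12 + d(b/2)²] = 2[12³/12 + 12×3.25²] = 541.5 in³.
Direct shear f_v = P/L_w = 44.9 / 24 = 1.871 kip/in (vertical).
Torsion M = P·e = 44.9 × 4.5 = 202.05 kip·in.
Critical point at (x, y) = (3.25, 6) from centroid. f_tx = M·y/J = 2.239 kip/in; f_ty = M·x/J = 1.213 kip/in.
Resultant f_max = √[f_tx² + (f_v + f_ty)²] = √[2.239² + (1.871 + 1.213)²] = 3.811 kip/in.
Capacity per unit length: r_n/Ω = (1/2.0) × 0.6 × 90 × (0.707 × 0.25) = 4.772 kip/in.
3.811 ≤ 4.772 → adequate.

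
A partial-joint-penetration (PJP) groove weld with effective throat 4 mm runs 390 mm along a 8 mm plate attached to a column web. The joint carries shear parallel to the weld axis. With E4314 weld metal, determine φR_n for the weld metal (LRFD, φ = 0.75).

φR_n ≈ 302 kN

E43XX → F_EXX = 430 MPa.
Effective throat (given) t_e = 4 mm.
A_we = 4 × 390 = 1560 mm².
F_nw = 0.6 F_EXX = 258 MPa.
φR_n = 0.75 × 258 × 1560 × 10⁻³ = 301.9 kN.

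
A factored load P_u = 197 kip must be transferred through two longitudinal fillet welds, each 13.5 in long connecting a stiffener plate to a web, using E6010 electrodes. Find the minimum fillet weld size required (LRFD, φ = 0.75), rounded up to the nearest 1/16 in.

w = 7/16 in

E60XX → F_EXX = 60 ksi.
Total weld length L = 27 in.
Required throat t_e = P_u / (φ × 0.6 F_EXX × L) = 197 / (0.75 × 0.6 × 60 × 27) = 0.2702 in.
Required leg w = t_e / 0.707 = 0.3822 in → use 7/16 in.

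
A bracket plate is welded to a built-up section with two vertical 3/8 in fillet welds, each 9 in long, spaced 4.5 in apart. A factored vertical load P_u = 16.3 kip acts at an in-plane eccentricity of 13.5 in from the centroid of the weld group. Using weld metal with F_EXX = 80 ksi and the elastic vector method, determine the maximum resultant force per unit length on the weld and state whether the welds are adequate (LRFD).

Total weld length L_w = 18 in. Treat welds as unit-width lines.
Polar moment about centroid: J = 2[d³/12 + d(b/2)²] = 2[9³/12 + 9×2.25²] = 212.6 in³.
Direct shear f_v = P/L_w = 16.3 / 18 = 0.9056 kip/in (vertical).
Torsion M = P·e = 16.3 × 13.5 = 220.05 kip·in.
Critical point at (x, y) = (2.25, 4.5) from centroid. f_tx = M·y/J = 4.657 kip/in; f_ty = M·x/J = 2.329 kip/in.
Resultant f_max = √[f_tx² + (f_v + f_ty)²] = √[4.657² + (0.9056 + 2.329)²] = 5.67 kip/in.
Capacity per unit length: φr_n = 0.75 × 0.6 × 80 × (0.707 × 0.375) = 9.544 kip/in.
5.67 ≤ 9.544 → adequate.

f_max ≈ 5.67 kip/in; adequate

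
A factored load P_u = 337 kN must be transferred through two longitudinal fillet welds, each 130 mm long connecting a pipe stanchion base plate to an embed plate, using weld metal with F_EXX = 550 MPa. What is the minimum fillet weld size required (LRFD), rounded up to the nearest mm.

w = 8 mm

Total weld length L = 260 mm.
Required throat t_e = P_u / (φ × 0.6 F_EXX × L) = 337 / (0.75 × 0.6 × 550 × 260 × 10⁻³) = 5.237 mm.
Required leg w = t_e / 0.707 = 7.407 mm → use 8 mm.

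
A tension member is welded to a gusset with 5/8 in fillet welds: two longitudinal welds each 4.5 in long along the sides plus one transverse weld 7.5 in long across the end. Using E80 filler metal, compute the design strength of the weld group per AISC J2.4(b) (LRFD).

E80XX → F_EXX = 80 ksi.
t_e = 0.707 × 0.625 = 0.4419 in.
R_nwl = 0.6 × 80 × 0.4419 × 9 = 190.9 kips (longitudinal, 2 welds).
R_nwt = 0.6 × 80 × 0.4419 × 7.5 = 159.1 kips (transverse, base value).
(i) R_nwl + R_nwt = 350 kips; (ii) 0.85 R_nwl + 1.5 R_nwt = 400.9 kips.
R_n = max = 400.9 kips [governs: (ii)]; φR_n = 300.7 kips.

φR_n ≈ 301 kips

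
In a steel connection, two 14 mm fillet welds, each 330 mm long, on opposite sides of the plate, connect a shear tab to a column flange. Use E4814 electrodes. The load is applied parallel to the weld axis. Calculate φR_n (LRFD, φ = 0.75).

E48XX → F_EXX = 480 MPa.
Effective throat t_e = 0.707 × 14 = 9.898 mm.
Total length L = 660 mm; A_we = 9.898 × 660 = 6533 mm².
F_nw = 0.6 F_EXX = 0.6 × 480 = 288 MPa.
φR_n = 0.75 × 288 × 6533 × 10⁻³ = 1411 kN.

φR_n ≈ 1410 kN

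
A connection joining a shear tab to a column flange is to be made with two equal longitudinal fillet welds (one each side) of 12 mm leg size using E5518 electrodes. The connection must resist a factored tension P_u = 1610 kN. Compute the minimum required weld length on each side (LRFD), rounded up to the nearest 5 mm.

L = 385 mm on each side

E55XX → F_EXX = 550 MPa.
Throat t_e = 0.707 × 12 = 8.484 mm.
φr_n = 0.75 × 0.6 × 550 × 8.484 × 10⁻³ = 2.1 kN/mm.
L_req = P_u / φr_n = 1610 / 2.1 = 766.7 mm total.
Per side: 766.7 / 2 = 383.4 mm.
Round up → use L = 385 mm on each side.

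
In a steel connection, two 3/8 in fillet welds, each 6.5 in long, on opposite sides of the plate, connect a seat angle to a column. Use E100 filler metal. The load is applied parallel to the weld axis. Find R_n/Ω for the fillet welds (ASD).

E100XX → F_EXX = 100 ksi.
Effective throat t_e = 0.707 × 0.375 = 0.2651 in.
Total length L = 13 in; A_we = 0.2651 × 13 = 3.447 in².
F_nw = 0.6 F_EXX = 0.6 × 100 = 60 ksi.
R_n = 60 × 3.447 = 206.8 kip; R_n/Ω = 206.8/2.0 = 103.4 kip.

R_n/Ω ≈ 103 kip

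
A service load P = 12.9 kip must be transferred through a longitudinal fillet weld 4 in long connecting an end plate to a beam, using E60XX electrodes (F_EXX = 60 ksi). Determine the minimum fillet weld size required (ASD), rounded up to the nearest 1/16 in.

w = 5/16 in

Total weld length L = 4 in.
Required throat t_e = P × Ω / (0.6 F_EXX × L) = 12.9 × 2.0 / (0.6 × 60 × 4) = 0.1792 in.
Required leg w = t_e / 0.707 = 0.2534 in → use 5/16 in.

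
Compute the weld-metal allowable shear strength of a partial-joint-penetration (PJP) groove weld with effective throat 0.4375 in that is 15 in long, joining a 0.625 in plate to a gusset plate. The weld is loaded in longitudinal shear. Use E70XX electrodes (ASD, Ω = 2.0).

R_n/Ω ≈ 138 kip

E70XX → F_EXX = 70 ksi.
Effective throat (given) t_e = 0.4375 in.
A_we = 0.4375 × 15 = 6.562 in².
F_nw = 0.6 F_EXX = 42 ksi.
R_n/Ω = (42 × 6.562) / 2.0 = 137.8 kip.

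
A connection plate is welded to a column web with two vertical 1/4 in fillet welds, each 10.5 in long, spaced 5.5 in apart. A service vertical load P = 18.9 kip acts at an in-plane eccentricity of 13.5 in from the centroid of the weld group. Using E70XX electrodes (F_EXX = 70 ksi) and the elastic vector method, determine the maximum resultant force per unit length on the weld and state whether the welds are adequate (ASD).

f_max ≈ 4.78 kip/in; NOT adequate

Total weld length L_w = 21 in. Treat welds as unit-width lines.
Polar moment about centroid: J = 2[d³/12 + d(b/2)²] = 2[10.5³/12 + 10.5×2.75²] = 351.8 in³.
Direct shear f_v = P/L_w = 18.9 / 21 = 0.9 kip/in (vertical).
Torsion M = P·e = 18.9 × 13.5 = 255.15 kip·in.
Critical point at (x, y) = (2.75, 5.25) from centroid. f_tx = M·y/J = 3.808 kip/in; f_ty = M·x/J = 1.995 kip/in.
Resultant f_max = √[f_tx² + (f_v + f_ty)²] = √[3.808² + (0.9 + 1.995)²] = 4.784 kip/in.
Capacity per unit length: r_n/Ω = (1/2.0) × 0.6 × 70 × (0.707 × 0.25) = 3.712 kip/in.
4.784 > 3.712 → NOT adequate.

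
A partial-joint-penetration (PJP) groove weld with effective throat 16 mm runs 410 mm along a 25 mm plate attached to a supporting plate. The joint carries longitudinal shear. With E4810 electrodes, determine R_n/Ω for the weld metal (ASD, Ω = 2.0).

E48XX → F_EXX = 480 MPa.
Effective throat (given) t_e = 16 mm.
A_we = 16 × 410 = 6560 mm².
F_nw = 0.6 F_EXX = 288 MPa.
R_n/Ω = (288 × 6560) / 2.0 × 10⁻³ = 944.6 kN.

R_n/Ω ≈ 945 kN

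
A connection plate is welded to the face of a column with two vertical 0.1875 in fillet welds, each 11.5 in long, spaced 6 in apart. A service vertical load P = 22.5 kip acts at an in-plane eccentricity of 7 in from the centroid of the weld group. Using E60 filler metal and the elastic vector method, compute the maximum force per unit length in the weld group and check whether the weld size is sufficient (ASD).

f_max ≈ 2.81 kip/in; NOT adequate

E60XX → F_EXX = 60 ksi.
Total weld length L_w = 23 in. Treat welds as unit-width lines.
Polar moment about centroid: J = 2[d³/12 + d(b/2)²] = 2[11.5³/12 + 11.5×3²] = 460.5 in³.
Direct shear f_v = P/L_w = 22.5 / 23 = 0.9783 kip/in (vertical).
Torsion M = P·e = 22.5 × 7 = 157.5 kip·in.
Critical point at (x, y) = (3, 5.75) from centroid. f_tx = M·y/J = 1.967 kip/in; f_ty = M·x/J = 1.026 kip/in.
Resultant f_max = √[f_tx² + (f_v + f_ty)²] = √[1.967² + (0.9783 + 1.026)²] = 2.808 kip/in.
Capacity per unit length: r_n/Ω = (1/2.0) × 0.6 × 60 × (0.707 × 0.1875) = 2.386 kip/in.
2.808 > 2.386 → NOT adequate.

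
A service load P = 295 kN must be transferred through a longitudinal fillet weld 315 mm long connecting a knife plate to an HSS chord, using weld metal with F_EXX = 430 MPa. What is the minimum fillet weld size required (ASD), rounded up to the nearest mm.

w = 11 mm

Total weld length L = 315 mm.
Required throat t_e = P × Ω / (0.6 F_EXX × L) = 295 × 2.0 / (0.6 × 430 × 315 × 10⁻³) = 7.26 mm.
Required leg w = t_e / 0.707 = 10.27 mm → use 11 mm.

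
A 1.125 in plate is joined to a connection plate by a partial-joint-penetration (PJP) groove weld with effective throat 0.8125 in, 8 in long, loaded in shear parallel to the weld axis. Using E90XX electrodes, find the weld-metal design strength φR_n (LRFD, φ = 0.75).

E90XX → F_EXX = 90 ksi.
Effective throat (given) t_e = 0.8125 in.
A_we = 0.8125 × 8 = 6.5 in².
F_nw = 0.6 F_EXX = 54 ksi.
φR_n = 0.75 × 54 × 6.5 = 263.2 kip.

φR_n ≈ 263 kip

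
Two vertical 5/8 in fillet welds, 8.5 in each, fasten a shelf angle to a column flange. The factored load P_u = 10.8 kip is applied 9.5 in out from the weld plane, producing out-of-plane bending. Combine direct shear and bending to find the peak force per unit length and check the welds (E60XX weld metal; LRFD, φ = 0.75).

E60XX → F_EXX = 60 ksi.
L_w = 2 × 8.5 = 17 in; section modulus (unit throat) S = 2 × L²/6 = 24.08 in².
Direct shear f_v = P/L_w = 10.8/17 = 0.6353 kip/in.
Moment M = P × e = 10.8 × 9.5 = 102.6 kip·in; bending f_b = M/S = 4.26 kip/in.
f_max = √(f_v² + f_b²) = √(0.6353² + 4.26²) = 4.307 kip/in.
φr_n = 0.75 × 0.6 × 60 × (0.707 × 0.625) = 11.93 kip/in → adequate.

f_max ≈ 4.31 kip/in; adequate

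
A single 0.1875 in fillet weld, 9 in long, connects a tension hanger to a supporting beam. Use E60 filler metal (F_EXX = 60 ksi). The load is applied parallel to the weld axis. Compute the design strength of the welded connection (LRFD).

φR_n ≈ 32.2 kip

Effective throat t_e = 0.707 × 0.1875 = 0.1326 in.
Total length L = 9 in; A_we = 0.1326 × 9 = 1.193 in².
F_nw = 0.6 F_EXX = 0.6 × 60 = 36 ksi.
φR_n = 0.75 × 36 × 1.193 = 32.21 kip.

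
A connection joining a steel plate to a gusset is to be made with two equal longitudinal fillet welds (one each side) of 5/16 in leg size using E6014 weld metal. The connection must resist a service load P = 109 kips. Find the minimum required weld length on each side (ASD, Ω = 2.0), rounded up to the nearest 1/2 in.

L = 14 in on each side

E60XX → F_EXX = 60 ksi.
Throat t_e = 0.707 × 0.3125 = 0.2209 in.
r_n/Ω = (0.6 × 60 × 0.2209) / 2.0 = 3.977 kip/in.
L_req = P / (r_n/Ω) = 109 / 3.977 = 27.41 in total.
Per side: 27.41 / 2 = 13.7 in.
Round up → use L = 14 in on each side.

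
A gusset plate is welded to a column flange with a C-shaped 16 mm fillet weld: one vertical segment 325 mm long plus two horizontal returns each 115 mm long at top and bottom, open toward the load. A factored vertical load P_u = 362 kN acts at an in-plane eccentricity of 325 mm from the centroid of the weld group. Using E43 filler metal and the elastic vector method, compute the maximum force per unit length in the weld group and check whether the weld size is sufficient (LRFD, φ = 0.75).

E43XX → F_EXX = 430 MPa.
Total weld length L_w = 555 mm. Treat welds as unit-width lines.
Centroid: x̄ = 2×115×57.5 / 555 = 23.83 mm from the vertical weld.
Polar moment about centroid: J = I_x + I_y = [325³/12 + 2×115×162.5²] + [325×23.83² + 2(115³/12 + 115×33.67²)] = 9633000 mm³.
Direct shear f_v = P/L_w = 362×10³ / 555 = 652.3 N/mm (vertical).
Torsion M = P·e = 362×10³ × 325 = 117650000 N·mm.
Critical point at (x, y) = (91.17, 162.5) from centroid. f_tx = M·y/J = 1985 N/mm; f_ty = M·x/J = 1114 N/mm.
Resultant f_max = √[f_tx² + (f_v + f_ty)²] = √[1985² + (652.3 + 1114)²] = 2656 N/mm.
Capacity per unit length: φr_n = 0.75 × 0.6 × 430 × (0.707 × 16) = 2189 N/mm.
2656 > 2189 → NOT adequate.

f_max ≈ 2660 N/mm; NOT adequate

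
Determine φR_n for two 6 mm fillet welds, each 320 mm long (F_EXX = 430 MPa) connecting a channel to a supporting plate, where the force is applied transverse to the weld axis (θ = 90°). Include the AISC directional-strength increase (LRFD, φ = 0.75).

t_e = 0.707 × 6 = 4.242 mm; A_we = 4.242 × 640 = 2715 mm².
Directional factor: 1.0 + 0.5 sin^1.5(90°) = 1.5.
F_nw = 0.6 × 430 × 1.5 = 387 MPa.
φR_n = 0.75 × 387 × 2715 × 10⁻³ = 788 kN.

φR_n ≈ 788 kN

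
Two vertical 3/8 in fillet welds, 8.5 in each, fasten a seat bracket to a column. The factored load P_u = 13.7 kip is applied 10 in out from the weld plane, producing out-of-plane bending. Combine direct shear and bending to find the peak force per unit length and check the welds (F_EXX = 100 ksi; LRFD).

f_max ≈ 5.75 kip/in; adequate

L_w = 2 × 8.5 = 17 in; section modulus (unit throat) S = 2 × L²/6 = 24.08 in².
Direct shear f_v = P/L_w = 13.7/17 = 0.8059 kip/in.
Moment M = P × e = 13.7 × 10 = 137 kip·in; bending f_b = M/S = 5.689 kip/in.
f_max = √(f_v² + f_b²) = √(0.8059² + 5.689²) = 5.745 kip/in.
φr_n = 0.75 × 0.6 × 100 × (0.707 × 0.375) = 11.93 kip/in → adequate.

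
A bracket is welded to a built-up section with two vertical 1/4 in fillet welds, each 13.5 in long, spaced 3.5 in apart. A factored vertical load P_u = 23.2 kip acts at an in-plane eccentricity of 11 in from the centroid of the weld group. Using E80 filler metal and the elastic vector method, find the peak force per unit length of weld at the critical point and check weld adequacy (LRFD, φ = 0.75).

f_max ≈ 3.92 kip/in; adequate

E80XX → F_EXX = 80 ksi.
Total weld length L_w = 27 in. Treat welds as unit-width lines.
Polar moment about centroid: J = 2[d³/12 + d(b/2)²] = 2[13.5³/12 + 13.5×1.75²] = 492.8 in³.
Direct shear f_v = P/L_w = 23.2 / 27 = 0.8593 kip/in (vertical).
Torsion M = P·e = 23.2 × 11 = 255.2 kip·in.
Critical point at (x, y) = (1.75, 6.75) from centroid. f_tx = M·y/J = 3.496 kip/in; f_ty = M·x/J = 0.9063 kip/in.
Resultant f_max = √[f_tx² + (f_v + f_ty)²] = √[3.496² + (0.8593 + 0.9063)²] = 3.916 kip/in.
Capacity per unit length: φr_n = 0.75 × 0.6 × 80 × (0.707 × 0.25) = 6.363 kip/in.
3.916 ≤ 6.363 → adequate.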